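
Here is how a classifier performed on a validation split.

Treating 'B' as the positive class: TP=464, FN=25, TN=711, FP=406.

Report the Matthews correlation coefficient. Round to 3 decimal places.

0.541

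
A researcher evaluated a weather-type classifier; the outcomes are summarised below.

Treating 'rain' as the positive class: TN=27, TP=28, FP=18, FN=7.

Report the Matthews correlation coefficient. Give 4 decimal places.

0.4014

MCC = (TP·TN − FP·FN) / √((TP+FP)(TP+FN)(TN+FP)(TN+FN))
Numerator = 28·27 − 18·7 = 630
Denominator = √(46·35·45·34) = √2463300 = 1569.4904
MCC = 630 / 1569.4904 = 0.4014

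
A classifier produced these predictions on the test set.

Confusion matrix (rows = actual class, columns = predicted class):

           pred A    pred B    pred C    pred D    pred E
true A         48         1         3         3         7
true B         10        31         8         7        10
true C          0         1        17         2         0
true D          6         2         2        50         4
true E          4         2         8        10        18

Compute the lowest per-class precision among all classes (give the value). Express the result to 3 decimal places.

0.447

Per-class precision (TP/(TP+FP)):
  A: TP=48, FP=10+0+6+4=20 → 48/68 = 0.7059
  B: TP=31, FP=1+1+2+2=6 → 31/37 = 0.8378
  C: TP=17, FP=3+8+2+8=21 → 17/38 = 0.4474
  D: TP=50, FP=3+7+2+10=22 → 50/72 = 0.6944
  E: TP=18, FP=7+10+0+4=21 → 18/39 = 0.4615
Lowest is class 'C' with precision = 0.447.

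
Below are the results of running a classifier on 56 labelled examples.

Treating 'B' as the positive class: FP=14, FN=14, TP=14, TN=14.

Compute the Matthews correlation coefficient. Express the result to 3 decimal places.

MCC = (TP·TN − FP·FN) / √((TP+FP)(TP+FN)(TN+FP)(TN+FN))
Numerator = 14·14 − 14·14 = 0
Denominator = √(28·28·28·28) = √614656 = 784.0000
MCC = 0 / 784.0000 = 0.000

0.000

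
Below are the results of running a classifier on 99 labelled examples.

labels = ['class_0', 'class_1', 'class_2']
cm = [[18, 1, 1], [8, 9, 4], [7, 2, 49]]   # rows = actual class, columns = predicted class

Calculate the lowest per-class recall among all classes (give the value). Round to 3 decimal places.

Per-class recall (TP/(TP+FN)):
  class_0: TP=18, FN=1+1=2 → 18/20 = 0.9000
  class_1: TP=9, FN=8+4=12 → 9/21 = 0.4286
  class_2: TP=49, FN=7+2=9 → 49/58 = 0.8448
Lowest is class 'class_1' with recall = 0.429.

0.429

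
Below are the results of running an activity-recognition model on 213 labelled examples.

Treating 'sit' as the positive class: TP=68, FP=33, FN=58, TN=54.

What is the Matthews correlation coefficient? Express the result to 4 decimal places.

MCC = (TP·TN − FP·FN) / √((TP+FP)(TP+FN)(TN+FP)(TN+FN))
Numerator = 68·54 − 33·58 = 1758
Denominator = √(101·126·87·112) = √124002144 = 11135.6250
MCC = 1758 / 11135.6250 = 0.1579

0.1579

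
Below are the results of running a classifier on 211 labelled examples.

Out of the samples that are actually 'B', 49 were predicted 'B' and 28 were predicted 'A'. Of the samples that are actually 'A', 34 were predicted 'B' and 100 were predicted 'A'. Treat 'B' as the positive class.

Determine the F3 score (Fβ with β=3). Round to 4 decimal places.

0.6314

Fβ = (1+β²)·TP / ((1+β²)·TP + β²·FN + FP), with β²=9
= 10·49 / (10·49 + 9·28 + 34) = 0.6314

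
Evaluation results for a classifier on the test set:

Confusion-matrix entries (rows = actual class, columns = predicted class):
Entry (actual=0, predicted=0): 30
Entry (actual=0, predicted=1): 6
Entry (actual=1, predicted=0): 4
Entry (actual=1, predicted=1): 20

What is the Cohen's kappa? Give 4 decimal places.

0.6575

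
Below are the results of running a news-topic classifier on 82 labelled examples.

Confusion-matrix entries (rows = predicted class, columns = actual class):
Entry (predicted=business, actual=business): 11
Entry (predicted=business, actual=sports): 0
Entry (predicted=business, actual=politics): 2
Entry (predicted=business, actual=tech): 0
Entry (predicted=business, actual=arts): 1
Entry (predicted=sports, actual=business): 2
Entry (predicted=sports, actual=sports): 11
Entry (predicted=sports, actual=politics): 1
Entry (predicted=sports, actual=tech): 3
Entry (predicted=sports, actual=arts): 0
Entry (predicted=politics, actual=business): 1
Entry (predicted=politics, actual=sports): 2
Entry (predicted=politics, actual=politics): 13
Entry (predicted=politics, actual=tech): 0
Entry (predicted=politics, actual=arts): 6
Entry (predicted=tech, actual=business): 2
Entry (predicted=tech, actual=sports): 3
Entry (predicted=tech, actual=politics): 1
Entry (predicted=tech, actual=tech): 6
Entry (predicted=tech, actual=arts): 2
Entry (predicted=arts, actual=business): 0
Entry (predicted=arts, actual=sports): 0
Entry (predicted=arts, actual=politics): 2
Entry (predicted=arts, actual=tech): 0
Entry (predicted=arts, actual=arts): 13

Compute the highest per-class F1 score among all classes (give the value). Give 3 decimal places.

Per-class F1 score (2·TP/(2·TP+FP+FN)):
  business: TP=11, FP=0+2+0+1=3, FN=2+1+2+0=5 → 22/30 = 0.7333
  sports: TP=11, FP=2+1+3+0=6, FN=0+2+3+0=5 → 22/33 = 0.6667
  politics: TP=13, FP=1+2+0+6=9, FN=2+1+1+2=6 → 26/41 = 0.6341
  tech: TP=6, FP=2+3+1+2=8, FN=0+3+0+0=3 → 12/23 = 0.5217
  arts: TP=13, FP=0+0+2+0=2, FN=1+0+6+2=9 → 26/37 = 0.7027
Highest is class 'business' with F1 score = 0.733.

0.733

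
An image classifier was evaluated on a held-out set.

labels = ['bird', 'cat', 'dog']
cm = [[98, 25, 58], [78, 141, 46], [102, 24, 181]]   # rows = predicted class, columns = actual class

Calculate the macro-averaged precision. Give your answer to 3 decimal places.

0.554

Per-class precision (TP/(TP+FP)):
  bird: TP=98, FP=25+58=83 → 98/181 = 0.5414
  cat: TP=141, FP=78+46=124 → 141/265 = 0.5321
  dog: TP=181, FP=102+24=126 → 181/307 = 0.5896
Macro-precision = mean = (0.5414 + 0.5321 + 0.5896) / 3 = 0.554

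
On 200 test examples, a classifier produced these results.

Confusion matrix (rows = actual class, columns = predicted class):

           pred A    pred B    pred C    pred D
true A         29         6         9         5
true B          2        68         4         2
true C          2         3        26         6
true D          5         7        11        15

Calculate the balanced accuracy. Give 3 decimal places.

Balanced accuracy = mean of per-class recall.
  A: recall = 29/49 = 0.5918
  B: recall = 68/76 = 0.8947
  C: recall = 26/37 = 0.7027
  D: recall = 15/38 = 0.3947
Mean = (0.5918 + 0.8947 + 0.7027 + 0.3947) / 4 = 0.646

0.646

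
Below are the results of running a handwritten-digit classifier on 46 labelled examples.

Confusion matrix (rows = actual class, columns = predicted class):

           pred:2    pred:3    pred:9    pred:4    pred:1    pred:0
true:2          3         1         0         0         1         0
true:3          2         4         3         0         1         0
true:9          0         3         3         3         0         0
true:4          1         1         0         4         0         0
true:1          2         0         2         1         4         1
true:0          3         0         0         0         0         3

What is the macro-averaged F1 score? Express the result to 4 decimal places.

Per-class F1 score (2·TP/(2·TP+FP+FN)):
  2: TP=3, FP=2+0+1+2+3=8, FN=1+0+0+1+0=2 → 6/16 = 0.37500
  3: TP=4, FP=1+3+1+0+0=5, FN=2+3+0+1+0=6 → 8/19 = 0.42105
  9: TP=3, FP=0+3+0+2+0=5, FN=0+3+3+0+0=6 → 6/17 = 0.35294
  4: TP=4, FP=0+0+3+1+0=4, FN=1+1+0+0+0=2 → 8/14 = 0.57143
  1: TP=4, FP=1+1+0+0+0=2, FN=2+0+2+1+1=6 → 8/16 = 0.50000
  0: TP=3, FP=0+0+0+0+1=1, FN=3+0+0+0+0=3 → 6/10 = 0.60000
Macro-F1 score = mean = (0.37500 + 0.42105 + 0.35294 + 0.57143 + 0.50000 + 0.60000) / 6 = 0.4701

0.4701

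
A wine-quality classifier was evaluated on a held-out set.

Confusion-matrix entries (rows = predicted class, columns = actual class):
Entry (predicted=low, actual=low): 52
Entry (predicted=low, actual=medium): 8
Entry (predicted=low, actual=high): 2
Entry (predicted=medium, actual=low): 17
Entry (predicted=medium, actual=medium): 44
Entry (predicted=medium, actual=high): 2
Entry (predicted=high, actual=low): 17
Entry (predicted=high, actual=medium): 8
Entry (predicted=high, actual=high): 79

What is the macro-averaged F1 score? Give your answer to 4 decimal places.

0.7544

Per-class F1 score (2·TP/(2·TP+FP+FN)):
  low: TP=52, FP=8+2=10, FN=17+17=34 → 104/148 = 0.70270
  medium: TP=44, FP=17+2=19, FN=8+8=16 → 88/123 = 0.71545
  high: TP=79, FP=17+8=25, FN=2+2=4 → 158/187 = 0.84492
Macro-F1 score = mean = (0.70270 + 0.71545 + 0.84492) / 3 = 0.7544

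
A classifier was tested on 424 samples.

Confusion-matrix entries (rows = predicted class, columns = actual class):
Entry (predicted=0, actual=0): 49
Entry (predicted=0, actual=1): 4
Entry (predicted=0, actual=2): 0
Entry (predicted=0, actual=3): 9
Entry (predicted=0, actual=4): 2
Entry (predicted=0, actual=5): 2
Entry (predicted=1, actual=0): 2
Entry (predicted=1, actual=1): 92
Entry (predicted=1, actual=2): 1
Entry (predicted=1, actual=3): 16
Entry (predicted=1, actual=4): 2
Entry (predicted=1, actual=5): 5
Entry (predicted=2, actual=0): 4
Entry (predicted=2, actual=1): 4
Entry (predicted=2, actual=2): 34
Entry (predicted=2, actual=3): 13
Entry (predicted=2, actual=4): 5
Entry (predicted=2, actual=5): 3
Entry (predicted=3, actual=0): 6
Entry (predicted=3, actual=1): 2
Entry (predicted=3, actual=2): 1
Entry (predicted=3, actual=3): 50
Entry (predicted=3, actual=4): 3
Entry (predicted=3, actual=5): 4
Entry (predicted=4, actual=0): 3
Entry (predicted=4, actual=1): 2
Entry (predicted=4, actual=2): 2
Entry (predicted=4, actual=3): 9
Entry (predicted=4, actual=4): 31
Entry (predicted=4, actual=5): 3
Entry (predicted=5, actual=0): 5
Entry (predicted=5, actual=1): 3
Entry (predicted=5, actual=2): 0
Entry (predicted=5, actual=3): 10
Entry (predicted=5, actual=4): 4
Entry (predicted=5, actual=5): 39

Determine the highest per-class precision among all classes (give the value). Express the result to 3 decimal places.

0.780

Per-class precision (TP/(TP+FP)):
  0: TP=49, FP=4+0+9+2+2=17 → 49/66 = 0.7424
  1: TP=92, FP=2+1+16+2+5=26 → 92/118 = 0.7797
  2: TP=34, FP=4+4+13+5+3=29 → 34/63 = 0.5397
  3: TP=50, FP=6+2+1+3+4=16 → 50/66 = 0.7576
  4: TP=31, FP=3+2+2+9+3=19 → 31/50 = 0.6200
  5: TP=39, FP=5+3+0+10+4=22 → 39/61 = 0.6393
Highest is class '1' with precision = 0.780.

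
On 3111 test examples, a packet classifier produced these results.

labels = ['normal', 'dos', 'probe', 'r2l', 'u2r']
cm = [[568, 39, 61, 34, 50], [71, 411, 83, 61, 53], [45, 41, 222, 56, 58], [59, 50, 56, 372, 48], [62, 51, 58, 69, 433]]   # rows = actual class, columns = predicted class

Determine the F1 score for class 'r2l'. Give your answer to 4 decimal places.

Treat 'r2l' as positive and all other classes as negative.
F1 score = 2·TP/(2·TP+FP+FN).
r2l: TP=372, FP=34+61+56+69=220, FN=59+50+56+48=213 → 744/1177 = 0.63212

0.6321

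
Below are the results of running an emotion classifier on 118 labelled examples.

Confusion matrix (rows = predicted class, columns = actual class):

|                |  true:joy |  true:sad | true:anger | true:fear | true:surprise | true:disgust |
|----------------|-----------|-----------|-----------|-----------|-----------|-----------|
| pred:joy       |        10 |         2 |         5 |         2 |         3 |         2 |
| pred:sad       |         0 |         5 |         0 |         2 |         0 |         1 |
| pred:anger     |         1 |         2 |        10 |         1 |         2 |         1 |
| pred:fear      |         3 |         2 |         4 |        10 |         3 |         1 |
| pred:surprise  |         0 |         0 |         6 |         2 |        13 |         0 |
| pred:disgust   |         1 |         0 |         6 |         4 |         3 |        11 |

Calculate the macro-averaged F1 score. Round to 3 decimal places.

Per-class F1 score (2·TP/(2·TP+FP+FN)):
  joy: TP=10, FP=2+5+2+3+2=14, FN=0+1+3+0+1=5 → 20/39 = 0.5128
  sad: TP=5, FP=0+0+2+0+1=3, FN=2+2+2+0+0=6 → 10/19 = 0.5263
  anger: TP=10, FP=1+2+1+2+1=7, FN=5+0+4+6+6=21 → 20/48 = 0.4167
  fear: TP=10, FP=3+2+4+3+1=13, FN=2+2+1+2+4=11 → 20/44 = 0.4545
  surprise: TP=13, FP=0+0+6+2+0=8, FN=3+0+2+3+3=11 → 26/45 = 0.5778
  disgust: TP=11, FP=1+0+6+4+3=14, FN=2+1+1+1+0=5 → 22/41 = 0.5366
Macro-F1 score = mean = (0.5128 + 0.5263 + 0.4167 + 0.4545 + 0.5778 + 0.5366) / 6 = 0.504

0.504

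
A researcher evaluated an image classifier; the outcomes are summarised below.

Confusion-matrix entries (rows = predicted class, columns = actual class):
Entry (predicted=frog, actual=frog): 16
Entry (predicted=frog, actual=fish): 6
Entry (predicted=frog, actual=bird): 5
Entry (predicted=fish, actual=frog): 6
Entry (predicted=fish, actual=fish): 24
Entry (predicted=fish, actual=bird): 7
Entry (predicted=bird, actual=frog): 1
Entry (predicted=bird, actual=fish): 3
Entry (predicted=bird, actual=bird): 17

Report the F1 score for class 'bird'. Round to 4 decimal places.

0.6800

F1 score = 2·TP/(2·TP+FP+FN).
bird: TP=17, FP=1+3=4, FN=5+7=12 → 34/50 = 0.68000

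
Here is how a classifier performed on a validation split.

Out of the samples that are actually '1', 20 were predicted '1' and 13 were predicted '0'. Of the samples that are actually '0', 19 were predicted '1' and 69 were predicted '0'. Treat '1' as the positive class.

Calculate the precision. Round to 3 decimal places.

0.513

Precision = TP/(TP+FP) = 20/(20+19) = 20/39 = 0.513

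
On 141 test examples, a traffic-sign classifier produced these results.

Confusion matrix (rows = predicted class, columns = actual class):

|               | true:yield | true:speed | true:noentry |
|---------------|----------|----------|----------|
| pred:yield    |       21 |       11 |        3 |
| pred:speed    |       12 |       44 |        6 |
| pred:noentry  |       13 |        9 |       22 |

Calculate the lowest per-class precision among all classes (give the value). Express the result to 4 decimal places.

Per-class precision (TP/(TP+FP)):
  yield: TP=21, FP=11+3=14 → 21/35 = 0.60000
  speed: TP=44, FP=12+6=18 → 44/62 = 0.70968
  noentry: TP=22, FP=13+9=22 → 22/44 = 0.50000
Lowest is class 'noentry' with precision = 0.5000.

0.5000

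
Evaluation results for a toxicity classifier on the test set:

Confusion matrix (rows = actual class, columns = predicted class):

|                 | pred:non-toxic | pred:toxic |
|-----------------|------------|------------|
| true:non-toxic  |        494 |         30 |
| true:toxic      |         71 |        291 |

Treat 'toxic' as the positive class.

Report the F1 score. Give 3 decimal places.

0.852

Precision = TP/(TP+FP) = 291/321 = 0.9065
Recall = TP/(TP+FN) = 291/362 = 0.8039
F1 = 2·TP/(2·TP+FP+FN) = 582/683 = 0.852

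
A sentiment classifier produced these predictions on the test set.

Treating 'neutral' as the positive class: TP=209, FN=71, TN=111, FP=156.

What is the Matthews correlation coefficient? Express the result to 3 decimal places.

MCC = (TP·TN − FP·FN) / √((TP+FP)(TP+FN)(TN+FP)(TN+FN))
Numerator = 209·111 − 156·71 = 12123
Denominator = √(365·280·267·182) = √4966306800 = 70472.0285
MCC = 12123 / 70472.0285 = 0.172

0.172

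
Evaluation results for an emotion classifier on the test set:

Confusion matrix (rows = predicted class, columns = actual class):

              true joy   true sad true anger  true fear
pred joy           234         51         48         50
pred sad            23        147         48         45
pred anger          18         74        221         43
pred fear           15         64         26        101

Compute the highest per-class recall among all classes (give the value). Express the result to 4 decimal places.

Per-class recall (TP/(TP+FN)):
  joy: TP=234, FN=23+18+15=56 → 234/290 = 0.80690
  sad: TP=147, FN=51+74+64=189 → 147/336 = 0.43750
  anger: TP=221, FN=48+48+26=122 → 221/343 = 0.64431
  fear: TP=101, FN=50+45+43=138 → 101/239 = 0.42259
Highest is class 'joy' with recall = 0.8069.

0.8069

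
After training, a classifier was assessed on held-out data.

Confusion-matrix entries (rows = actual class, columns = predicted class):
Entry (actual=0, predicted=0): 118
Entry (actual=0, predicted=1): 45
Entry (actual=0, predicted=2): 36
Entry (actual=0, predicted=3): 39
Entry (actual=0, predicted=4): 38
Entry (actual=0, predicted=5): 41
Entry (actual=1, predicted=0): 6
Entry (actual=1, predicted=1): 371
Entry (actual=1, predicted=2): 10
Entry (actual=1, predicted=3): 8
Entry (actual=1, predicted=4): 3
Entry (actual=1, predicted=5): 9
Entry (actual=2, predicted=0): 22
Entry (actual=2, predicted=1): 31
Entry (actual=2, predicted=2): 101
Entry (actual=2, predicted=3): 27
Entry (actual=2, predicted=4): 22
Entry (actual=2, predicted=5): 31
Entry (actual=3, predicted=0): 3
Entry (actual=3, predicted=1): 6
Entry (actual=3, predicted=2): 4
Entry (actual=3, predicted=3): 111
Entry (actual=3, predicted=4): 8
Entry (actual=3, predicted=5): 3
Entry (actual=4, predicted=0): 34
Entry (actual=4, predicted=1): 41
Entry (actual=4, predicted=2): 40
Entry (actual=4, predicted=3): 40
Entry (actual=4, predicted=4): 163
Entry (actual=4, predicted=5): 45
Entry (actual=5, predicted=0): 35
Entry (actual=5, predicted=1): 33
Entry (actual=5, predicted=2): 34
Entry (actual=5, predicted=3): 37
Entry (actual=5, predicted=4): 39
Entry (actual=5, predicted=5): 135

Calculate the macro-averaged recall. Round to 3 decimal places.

Per-class recall (TP/(TP+FN)):
  0: TP=118, FN=45+36+39+38+41=199 → 118/317 = 0.3722
  1: TP=371, FN=6+10+8+3+9=36 → 371/407 = 0.9115
  2: TP=101, FN=22+31+27+22+31=133 → 101/234 = 0.4316
  3: TP=111, FN=3+6+4+8+3=24 → 111/135 = 0.8222
  4: TP=163, FN=34+41+40+40+45=200 → 163/363 = 0.4490
  5: TP=135, FN=35+33+34+37+39=178 → 135/313 = 0.4313
Macro-recall = mean = (0.3722 + 0.9115 + 0.4316 + 0.8222 + 0.4490 + 0.4313) / 6 = 0.570

0.570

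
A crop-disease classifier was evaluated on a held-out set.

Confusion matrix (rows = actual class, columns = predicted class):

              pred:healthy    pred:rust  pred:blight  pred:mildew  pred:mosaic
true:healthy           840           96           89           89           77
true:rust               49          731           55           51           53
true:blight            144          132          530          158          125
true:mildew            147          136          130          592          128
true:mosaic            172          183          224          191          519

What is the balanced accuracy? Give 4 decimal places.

Balanced accuracy = mean of per-class recall.
  healthy: recall = 840/1191 = 0.70529
  rust: recall = 731/939 = 0.77849
  blight: recall = 530/1089 = 0.48669
  mildew: recall = 592/1133 = 0.52251
  mosaic: recall = 519/1289 = 0.40264
Mean = (0.70529 + 0.77849 + 0.48669 + 0.52251 + 0.40264) / 5 = 0.5791

0.5791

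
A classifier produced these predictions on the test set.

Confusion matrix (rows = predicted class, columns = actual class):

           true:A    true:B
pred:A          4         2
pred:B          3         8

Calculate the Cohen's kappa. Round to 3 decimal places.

0.380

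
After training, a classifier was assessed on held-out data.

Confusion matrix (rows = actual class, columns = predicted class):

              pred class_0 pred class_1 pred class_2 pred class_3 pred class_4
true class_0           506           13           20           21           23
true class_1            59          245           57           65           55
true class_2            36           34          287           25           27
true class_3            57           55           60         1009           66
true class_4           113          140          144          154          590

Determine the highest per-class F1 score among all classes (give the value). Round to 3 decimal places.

0.800

Per-class F1 score (2·TP/(2·TP+FP+FN)):
  class_0: TP=506, FP=59+36+57+113=265, FN=13+20+21+23=77 → 1012/1354 = 0.7474
  class_1: TP=245, FP=13+34+55+140=242, FN=59+57+65+55=236 → 490/968 = 0.5062
  class_2: TP=287, FP=20+57+60+144=281, FN=36+34+25+27=122 → 574/977 = 0.5875
  class_3: TP=1009, FP=21+65+25+154=265, FN=57+55+60+66=238 → 2018/2521 = 0.8005
  class_4: TP=590, FP=23+55+27+66=171, FN=113+140+144+154=551 → 1180/1902 = 0.6204
Highest is class 'class_3' with F1 score = 0.800.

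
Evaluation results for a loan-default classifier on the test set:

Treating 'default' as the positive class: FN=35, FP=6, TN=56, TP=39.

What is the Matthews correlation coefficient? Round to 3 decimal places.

0.455

MCC = (TP·TN − FP·FN) / √((TP+FP)(TP+FN)(TN+FP)(TN+FN))
Numerator = 39·56 − 6·35 = 1974
Denominator = √(45·74·62·91) = √18787860 = 4334.4965
MCC = 1974 / 4334.4965 = 0.455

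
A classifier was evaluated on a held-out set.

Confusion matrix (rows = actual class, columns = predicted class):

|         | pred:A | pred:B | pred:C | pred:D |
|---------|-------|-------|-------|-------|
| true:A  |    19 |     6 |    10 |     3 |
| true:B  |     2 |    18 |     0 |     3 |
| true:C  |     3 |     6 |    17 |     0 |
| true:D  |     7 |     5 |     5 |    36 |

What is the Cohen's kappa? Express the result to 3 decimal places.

0.519

Observed agreement pₒ = trace/N = 90/140 = 0.6429
Expected agreement pₑ = Σ (rowᵢ·colᵢ)/N² = (38·31 + 23·35 + 26·32 + 53·42)/140² = 0.2572
κ = (pₒ − pₑ)/(1 − pₑ) = (0.6429 − 0.2572)/(1 − 0.2572) = 0.519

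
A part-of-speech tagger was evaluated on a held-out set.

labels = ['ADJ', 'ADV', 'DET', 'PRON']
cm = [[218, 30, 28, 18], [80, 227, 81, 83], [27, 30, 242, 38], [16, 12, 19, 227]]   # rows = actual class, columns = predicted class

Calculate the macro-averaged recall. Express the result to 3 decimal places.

Per-class recall (TP/(TP+FN)):
  ADJ: TP=218, FN=30+28+18=76 → 218/294 = 0.7415
  ADV: TP=227, FN=80+81+83=244 → 227/471 = 0.4820
  DET: TP=242, FN=27+30+38=95 → 242/337 = 0.7181
  PRON: TP=227, FN=16+12+19=47 → 227/274 = 0.8285
Macro-recall = mean = (0.7415 + 0.4820 + 0.7181 + 0.8285) / 4 = 0.693

0.693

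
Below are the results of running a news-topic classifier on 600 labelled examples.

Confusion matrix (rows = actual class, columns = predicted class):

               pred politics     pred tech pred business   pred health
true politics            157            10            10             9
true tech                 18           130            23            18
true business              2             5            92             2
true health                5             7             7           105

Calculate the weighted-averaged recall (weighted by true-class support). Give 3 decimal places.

Per-class recall (TP/(TP+FN)):
  politics: TP=157, FN=10+10+9=29 → 157/186 = 0.8441
  tech: TP=130, FN=18+23+18=59 → 130/189 = 0.6878
  business: TP=92, FN=2+5+2=9 → 92/101 = 0.9109
  health: TP=105, FN=5+7+7=19 → 105/124 = 0.8468
Weighted-recall = Σ (supportᵢ/N)·recallᵢ with N=600: (186/600)·0.8441 + (189/600)·0.6878 + (101/600)·0.9109 + (124/600)·0.8468 = 0.807

0.807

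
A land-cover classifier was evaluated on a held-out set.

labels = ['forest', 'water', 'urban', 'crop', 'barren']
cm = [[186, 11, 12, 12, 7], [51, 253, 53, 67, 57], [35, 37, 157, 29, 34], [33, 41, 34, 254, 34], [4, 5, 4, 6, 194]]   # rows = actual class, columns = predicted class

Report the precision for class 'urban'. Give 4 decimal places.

0.6038

precision = TP/(TP+FP).
urban: TP=157, FP=12+53+34+4=103 → 157/260 = 0.60385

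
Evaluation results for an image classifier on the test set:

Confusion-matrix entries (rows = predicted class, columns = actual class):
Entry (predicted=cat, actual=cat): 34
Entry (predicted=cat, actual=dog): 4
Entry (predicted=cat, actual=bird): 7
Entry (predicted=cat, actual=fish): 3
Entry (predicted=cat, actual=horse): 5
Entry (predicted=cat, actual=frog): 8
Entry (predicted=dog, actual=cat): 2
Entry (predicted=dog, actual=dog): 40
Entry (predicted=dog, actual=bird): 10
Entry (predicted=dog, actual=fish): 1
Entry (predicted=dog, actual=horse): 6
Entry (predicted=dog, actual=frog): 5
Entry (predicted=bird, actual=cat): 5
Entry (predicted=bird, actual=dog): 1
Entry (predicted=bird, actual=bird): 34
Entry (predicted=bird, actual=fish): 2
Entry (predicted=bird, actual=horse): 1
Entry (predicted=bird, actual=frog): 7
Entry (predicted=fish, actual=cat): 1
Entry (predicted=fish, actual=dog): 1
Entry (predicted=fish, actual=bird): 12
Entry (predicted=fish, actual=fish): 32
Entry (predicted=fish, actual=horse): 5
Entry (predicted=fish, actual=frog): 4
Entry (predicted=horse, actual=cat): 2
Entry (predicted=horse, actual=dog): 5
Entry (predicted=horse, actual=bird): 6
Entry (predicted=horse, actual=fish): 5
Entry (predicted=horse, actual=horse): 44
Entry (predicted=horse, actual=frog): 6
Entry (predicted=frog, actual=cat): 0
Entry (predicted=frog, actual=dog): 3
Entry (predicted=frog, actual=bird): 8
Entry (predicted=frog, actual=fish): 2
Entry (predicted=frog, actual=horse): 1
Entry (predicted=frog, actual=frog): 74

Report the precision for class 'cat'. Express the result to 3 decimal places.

Take TP from the diagonal, FP from the rest of the 'cat' prediction marginal, FN from the rest of the 'cat' actual marginal.
precision = TP/(TP+FP).
cat: TP=34, FP=4+7+3+5+8=27 → 34/61 = 0.5574

0.557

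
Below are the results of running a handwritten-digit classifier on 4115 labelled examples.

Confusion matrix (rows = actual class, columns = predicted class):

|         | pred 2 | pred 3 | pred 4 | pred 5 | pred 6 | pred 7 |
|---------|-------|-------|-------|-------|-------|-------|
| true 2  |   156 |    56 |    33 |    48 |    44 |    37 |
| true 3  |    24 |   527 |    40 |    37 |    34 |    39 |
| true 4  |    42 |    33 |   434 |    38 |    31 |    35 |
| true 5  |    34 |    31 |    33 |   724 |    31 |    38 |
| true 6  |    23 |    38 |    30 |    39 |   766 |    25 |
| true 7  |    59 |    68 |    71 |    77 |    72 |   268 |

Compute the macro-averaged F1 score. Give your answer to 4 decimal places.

Per-class F1 score (2·TP/(2·TP+FP+FN)):
  2: TP=156, FP=24+42+34+23+59=182, FN=56+33+48+44+37=218 → 312/712 = 0.43820
  3: TP=527, FP=56+33+31+38+68=226, FN=24+40+37+34+39=174 → 1054/1454 = 0.72490
  4: TP=434, FP=33+40+33+30+71=207, FN=42+33+38+31+35=179 → 868/1254 = 0.69219
  5: TP=724, FP=48+37+38+39+77=239, FN=34+31+33+31+38=167 → 1448/1854 = 0.78101
  6: TP=766, FP=44+34+31+31+72=212, FN=23+38+30+39+25=155 → 1532/1899 = 0.80674
  7: TP=268, FP=37+39+35+38+25=174, FN=59+68+71+77+72=347 → 536/1057 = 0.50710
Macro-F1 score = mean = (0.43820 + 0.72490 + 0.69219 + 0.78101 + 0.80674 + 0.50710) / 6 = 0.6584

0.6584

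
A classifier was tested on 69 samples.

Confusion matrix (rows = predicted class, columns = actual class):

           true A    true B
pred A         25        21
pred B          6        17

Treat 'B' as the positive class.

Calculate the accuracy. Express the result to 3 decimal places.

0.609

Accuracy = (TP+TN)/N = (17+25)/69 = 0.609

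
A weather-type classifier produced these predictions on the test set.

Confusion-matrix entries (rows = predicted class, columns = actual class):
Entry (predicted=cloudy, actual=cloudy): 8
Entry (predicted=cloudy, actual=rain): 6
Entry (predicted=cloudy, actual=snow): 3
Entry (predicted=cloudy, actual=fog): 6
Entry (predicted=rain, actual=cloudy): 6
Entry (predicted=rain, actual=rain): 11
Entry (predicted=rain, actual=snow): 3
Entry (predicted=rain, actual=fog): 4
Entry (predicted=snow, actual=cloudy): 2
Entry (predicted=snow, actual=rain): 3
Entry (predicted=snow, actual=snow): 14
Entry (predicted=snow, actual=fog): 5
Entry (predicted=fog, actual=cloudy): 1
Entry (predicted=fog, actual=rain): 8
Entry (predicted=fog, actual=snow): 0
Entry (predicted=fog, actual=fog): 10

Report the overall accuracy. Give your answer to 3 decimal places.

0.478

Accuracy = trace / total = (8+11+14+10=43) / 90 = 43/90 = 0.478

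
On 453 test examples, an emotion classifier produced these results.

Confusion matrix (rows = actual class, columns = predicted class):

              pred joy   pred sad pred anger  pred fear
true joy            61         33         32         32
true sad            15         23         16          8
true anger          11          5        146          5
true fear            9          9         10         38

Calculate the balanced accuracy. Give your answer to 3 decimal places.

Balanced accuracy = mean of per-class recall.
  joy: recall = 61/158 = 0.3861
  sad: recall = 23/62 = 0.3710
  anger: recall = 146/167 = 0.8743
  fear: recall = 38/66 = 0.5758
Mean = (0.3861 + 0.3710 + 0.8743 + 0.5758) / 4 = 0.552

0.552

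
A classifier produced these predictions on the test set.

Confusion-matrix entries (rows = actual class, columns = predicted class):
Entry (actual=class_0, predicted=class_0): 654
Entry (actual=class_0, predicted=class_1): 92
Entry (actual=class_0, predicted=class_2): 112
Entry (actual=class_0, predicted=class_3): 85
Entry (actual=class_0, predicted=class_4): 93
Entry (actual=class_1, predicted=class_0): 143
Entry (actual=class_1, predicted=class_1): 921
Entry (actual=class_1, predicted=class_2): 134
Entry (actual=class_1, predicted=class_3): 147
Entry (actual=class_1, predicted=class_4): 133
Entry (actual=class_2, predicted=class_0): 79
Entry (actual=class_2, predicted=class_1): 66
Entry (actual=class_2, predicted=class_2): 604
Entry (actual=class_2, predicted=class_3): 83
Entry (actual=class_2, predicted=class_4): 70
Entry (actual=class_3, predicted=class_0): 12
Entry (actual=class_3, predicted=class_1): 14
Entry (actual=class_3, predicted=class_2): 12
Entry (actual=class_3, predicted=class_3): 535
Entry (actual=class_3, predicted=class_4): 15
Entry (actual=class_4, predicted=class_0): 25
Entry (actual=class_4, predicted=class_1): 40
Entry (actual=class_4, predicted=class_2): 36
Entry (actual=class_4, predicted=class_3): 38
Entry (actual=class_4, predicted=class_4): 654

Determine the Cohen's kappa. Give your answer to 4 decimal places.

Observed agreement pₒ = trace/N = 3368/4797 = 0.70211
Expected agreement pₑ = Σ (rowᵢ·colᵢ)/N² = (1036·913 + 1478·1133 + 902·898 + 588·888 + 793·965)/4797² = 0.20502
κ = (pₒ − pₑ)/(1 − pₑ) = (0.70211 − 0.20502)/(1 − 0.20502) = 0.6253

0.6253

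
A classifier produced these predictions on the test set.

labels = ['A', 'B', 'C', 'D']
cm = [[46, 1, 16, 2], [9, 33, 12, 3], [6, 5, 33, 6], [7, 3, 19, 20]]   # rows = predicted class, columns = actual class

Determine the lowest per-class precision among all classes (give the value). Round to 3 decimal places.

0.408

Per-class precision (TP/(TP+FP)):
  A: TP=46, FP=1+16+2=19 → 46/65 = 0.7077
  B: TP=33, FP=9+12+3=24 → 33/57 = 0.5789
  C: TP=33, FP=6+5+6=17 → 33/50 = 0.6600
  D: TP=20, FP=7+3+19=29 → 20/49 = 0.4082
Lowest is class 'D' with precision = 0.408.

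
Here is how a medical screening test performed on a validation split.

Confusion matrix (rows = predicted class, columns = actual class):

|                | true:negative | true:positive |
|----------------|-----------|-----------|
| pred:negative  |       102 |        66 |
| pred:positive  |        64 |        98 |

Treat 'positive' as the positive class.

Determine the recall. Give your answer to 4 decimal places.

Recall = TP/(TP+FN) = 98/(98+66) = 98/164 = 0.5976

0.5976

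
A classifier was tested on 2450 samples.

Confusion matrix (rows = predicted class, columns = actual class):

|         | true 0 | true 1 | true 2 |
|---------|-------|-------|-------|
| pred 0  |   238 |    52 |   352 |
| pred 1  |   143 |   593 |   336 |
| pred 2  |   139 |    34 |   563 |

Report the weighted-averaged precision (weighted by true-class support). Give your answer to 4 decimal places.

0.6226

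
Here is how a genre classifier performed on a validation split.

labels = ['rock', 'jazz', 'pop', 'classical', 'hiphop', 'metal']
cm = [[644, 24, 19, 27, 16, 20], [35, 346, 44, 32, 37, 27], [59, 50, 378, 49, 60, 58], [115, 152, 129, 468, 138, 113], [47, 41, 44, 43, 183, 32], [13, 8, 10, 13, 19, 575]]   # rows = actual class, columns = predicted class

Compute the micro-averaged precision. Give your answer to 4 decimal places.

Micro-averaging pools counts across classes: ΣTP=2594, ΣFP=1474, ΣFN=1474.
Micro-precision = TP/(TP+FP) on pooled counts = 0.6377 (equals overall accuracy in single-label multiclass).

0.6377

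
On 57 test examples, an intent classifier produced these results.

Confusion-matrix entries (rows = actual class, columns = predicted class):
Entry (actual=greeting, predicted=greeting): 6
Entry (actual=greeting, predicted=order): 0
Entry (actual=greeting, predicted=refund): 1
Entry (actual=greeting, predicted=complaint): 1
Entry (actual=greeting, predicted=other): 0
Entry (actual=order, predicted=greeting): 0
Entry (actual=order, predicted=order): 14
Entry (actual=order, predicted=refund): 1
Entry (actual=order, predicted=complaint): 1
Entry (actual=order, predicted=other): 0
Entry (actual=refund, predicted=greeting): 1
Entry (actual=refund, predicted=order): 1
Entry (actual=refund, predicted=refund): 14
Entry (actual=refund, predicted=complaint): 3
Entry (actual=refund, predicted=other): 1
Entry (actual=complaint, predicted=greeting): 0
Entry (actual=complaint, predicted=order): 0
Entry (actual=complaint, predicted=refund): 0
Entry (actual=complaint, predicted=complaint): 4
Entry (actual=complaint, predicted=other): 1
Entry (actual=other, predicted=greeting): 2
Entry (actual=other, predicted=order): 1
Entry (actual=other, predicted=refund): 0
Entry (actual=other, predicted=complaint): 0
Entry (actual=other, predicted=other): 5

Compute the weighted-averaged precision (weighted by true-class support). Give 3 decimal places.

0.785

Per-class precision (TP/(TP+FP)):
  greeting: TP=6, FP=0+1+0+2=3 → 6/9 = 0.6667
  order: TP=14, FP=0+1+0+1=2 → 14/16 = 0.8750
  refund: TP=14, FP=1+1+0+0=2 → 14/16 = 0.8750
  complaint: TP=4, FP=1+1+3+0=5 → 4/9 = 0.4444
  other: TP=5, FP=0+0+1+1=2 → 5/7 = 0.7143
Weighted-precision = Σ (supportᵢ/N)·precisionᵢ with N=57: (8/57)·0.6667 + (16/57)·0.8750 + (20/57)·0.8750 + (5/57)·0.4444 + (8/57)·0.7143 = 0.785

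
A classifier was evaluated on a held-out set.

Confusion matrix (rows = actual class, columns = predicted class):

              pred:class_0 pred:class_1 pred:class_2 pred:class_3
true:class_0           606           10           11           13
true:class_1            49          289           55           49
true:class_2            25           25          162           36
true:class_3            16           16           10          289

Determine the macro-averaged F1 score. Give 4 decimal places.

0.7795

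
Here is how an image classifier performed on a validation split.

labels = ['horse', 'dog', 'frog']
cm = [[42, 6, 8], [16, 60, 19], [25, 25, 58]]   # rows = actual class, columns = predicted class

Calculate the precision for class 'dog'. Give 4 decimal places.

Take TP from the diagonal, FP from the rest of the 'dog' prediction marginal, FN from the rest of the 'dog' actual marginal.
precision = TP/(TP+FP).
dog: TP=60, FP=6+25=31 → 60/91 = 0.65934

0.6593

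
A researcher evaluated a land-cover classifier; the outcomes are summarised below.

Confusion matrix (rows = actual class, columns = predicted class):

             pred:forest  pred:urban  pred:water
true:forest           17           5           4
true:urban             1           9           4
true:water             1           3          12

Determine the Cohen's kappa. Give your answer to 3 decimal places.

Observed agreement pₒ = trace/N = 38/56 = 0.6786
Expected agreement pₑ = Σ (rowᵢ·colᵢ)/N² = (26·19 + 14·17 + 16·20)/56² = 0.3355
κ = (pₒ − pₑ)/(1 − pₑ) = (0.6786 − 0.3355)/(1 − 0.3355) = 0.516

0.516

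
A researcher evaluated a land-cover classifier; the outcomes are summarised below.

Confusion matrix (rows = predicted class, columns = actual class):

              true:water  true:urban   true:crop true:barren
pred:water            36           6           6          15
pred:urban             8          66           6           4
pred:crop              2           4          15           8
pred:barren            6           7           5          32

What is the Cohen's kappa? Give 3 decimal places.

0.529

Observed agreement pₒ = trace/N = 149/226 = 0.6593
Expected agreement pₑ = Σ (rowᵢ·colᵢ)/N² = (52·63 + 83·84 + 32·29 + 59·50)/226² = 0.2766
κ = (pₒ − pₑ)/(1 − pₑ) = (0.6593 − 0.2766)/(1 − 0.2766) = 0.529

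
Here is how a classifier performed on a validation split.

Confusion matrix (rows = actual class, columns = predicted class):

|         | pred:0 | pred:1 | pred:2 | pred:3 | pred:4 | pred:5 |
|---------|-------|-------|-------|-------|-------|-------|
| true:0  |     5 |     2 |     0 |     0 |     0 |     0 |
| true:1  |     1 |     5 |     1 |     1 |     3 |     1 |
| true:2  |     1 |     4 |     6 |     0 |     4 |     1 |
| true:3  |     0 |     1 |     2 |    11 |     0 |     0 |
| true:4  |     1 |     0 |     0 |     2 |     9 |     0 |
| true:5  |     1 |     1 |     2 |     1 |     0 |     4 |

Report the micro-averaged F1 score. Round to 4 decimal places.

0.5714

Micro-averaging pools counts across classes: ΣTP=40, ΣFP=30, ΣFN=30.
Micro-F1 score = 2·TP/(2·TP+FP+FN) on pooled counts = 0.5714 (equals overall accuracy in single-label multiclass).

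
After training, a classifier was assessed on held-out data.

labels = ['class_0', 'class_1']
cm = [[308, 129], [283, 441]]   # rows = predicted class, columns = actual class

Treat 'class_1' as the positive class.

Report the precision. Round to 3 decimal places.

Precision = TP/(TP+FP) = 441/(441+283) = 441/724 = 0.609

0.609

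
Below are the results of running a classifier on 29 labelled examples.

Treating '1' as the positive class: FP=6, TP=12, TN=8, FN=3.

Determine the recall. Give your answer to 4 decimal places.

Recall = TP/(TP+FN) = 12/(12+3) = 12/15 = 0.8000

0.8000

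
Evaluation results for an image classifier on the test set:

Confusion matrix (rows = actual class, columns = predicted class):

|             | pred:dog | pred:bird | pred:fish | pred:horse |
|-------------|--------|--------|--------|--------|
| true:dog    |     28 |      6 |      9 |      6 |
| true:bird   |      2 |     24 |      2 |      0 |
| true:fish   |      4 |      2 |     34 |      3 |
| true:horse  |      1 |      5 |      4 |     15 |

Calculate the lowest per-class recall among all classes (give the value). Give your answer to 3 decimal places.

0.571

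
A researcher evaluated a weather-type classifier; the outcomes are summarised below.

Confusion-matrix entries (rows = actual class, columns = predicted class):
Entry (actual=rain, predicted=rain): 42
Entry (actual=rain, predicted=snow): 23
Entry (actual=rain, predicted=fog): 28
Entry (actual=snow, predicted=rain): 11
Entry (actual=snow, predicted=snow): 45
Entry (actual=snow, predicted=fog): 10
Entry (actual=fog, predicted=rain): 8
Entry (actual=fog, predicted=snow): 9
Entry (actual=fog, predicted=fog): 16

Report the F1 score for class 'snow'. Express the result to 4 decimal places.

0.6294

Take TP from the diagonal, FP from the rest of the 'snow' prediction marginal, FN from the rest of the 'snow' actual marginal.
F1 score = 2·TP/(2·TP+FP+FN).
snow: TP=45, FP=23+9=32, FN=11+10=21 → 90/143 = 0.62937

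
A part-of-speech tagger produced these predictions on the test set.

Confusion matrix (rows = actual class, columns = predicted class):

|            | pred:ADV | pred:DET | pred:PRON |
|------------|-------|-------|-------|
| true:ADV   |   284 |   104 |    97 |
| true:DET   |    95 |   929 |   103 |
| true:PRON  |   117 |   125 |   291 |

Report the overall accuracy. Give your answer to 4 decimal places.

0.7012

Accuracy = trace / total = (284+929+291=1504) / 2145 = 1504/2145 = 0.7012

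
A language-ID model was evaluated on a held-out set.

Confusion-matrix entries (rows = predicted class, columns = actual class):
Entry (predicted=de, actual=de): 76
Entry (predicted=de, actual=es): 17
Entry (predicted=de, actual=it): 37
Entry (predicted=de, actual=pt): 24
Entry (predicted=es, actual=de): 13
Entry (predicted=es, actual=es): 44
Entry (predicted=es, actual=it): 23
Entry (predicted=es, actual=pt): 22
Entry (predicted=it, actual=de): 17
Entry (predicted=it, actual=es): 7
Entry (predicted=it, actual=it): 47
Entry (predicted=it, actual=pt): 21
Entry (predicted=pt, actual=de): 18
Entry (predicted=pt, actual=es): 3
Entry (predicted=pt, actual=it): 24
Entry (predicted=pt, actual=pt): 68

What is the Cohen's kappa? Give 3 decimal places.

0.344

Observed agreement pₒ = trace/N = 235/461 = 0.5098
Expected agreement pₑ = Σ (rowᵢ·colᵢ)/N² = (124·154 + 71·102 + 131·92 + 135·113)/461² = 0.2524
κ = (pₒ − pₑ)/(1 − pₑ) = (0.5098 − 0.2524)/(1 − 0.2524) = 0.344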